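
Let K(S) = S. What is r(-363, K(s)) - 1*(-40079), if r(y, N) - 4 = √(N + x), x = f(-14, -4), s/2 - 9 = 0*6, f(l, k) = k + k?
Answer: 40083 + √10 ≈ 40086.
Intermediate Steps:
f(l, k) = 2*k
s = 18 (s = 18 + 2*(0*6) = 18 + 2*0 = 18 + 0 = 18)
x = -8 (x = 2*(-4) = -8)
r(y, N) = 4 + √(-8 + N) (r(y, N) = 4 + √(N - 8) = 4 + √(-8 + N))
r(-363, K(s)) - 1*(-40079) = (4 + √(-8 + 18)) - 1*(-40079) = (4 + √10) + 40079 = 40083 + √10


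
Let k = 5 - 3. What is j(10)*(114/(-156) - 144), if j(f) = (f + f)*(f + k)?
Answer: -451560/13 ≈ -34735.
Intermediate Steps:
k = 2
j(f) = 2*f*(2 + f) (j(f) = (f + f)*(f + 2) = (2*f)*(2 + f) = 2*f*(2 + f))
j(10)*(114/(-156) - 144) = (2*10*(2 + 10))*(114/(-156) - 144) = (2*10*12)*(114*(-1/156) - 144) = 240*(-19/26 - 144) = 240*(-3763/26) = -451560/13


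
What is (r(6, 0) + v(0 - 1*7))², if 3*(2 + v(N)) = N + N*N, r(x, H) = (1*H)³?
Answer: 144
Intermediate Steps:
r(x, H) = H³
v(N) = -2 + N/3 + N²/3 (v(N) = -2 + (N + N*N)/3 = -2 + (N + N²)/3 = -2 + (N/3 + N²/3) = -2 + N/3 + N²/3)
(r(6, 0) + v(0 - 1*7))² = (0³ + (-2 + (0 - 1*7)/3 + (0 - 1*7)²/3))² = (0 + (-2 + (0 - 7)/3 + (0 - 7)²/3))² = (0 + (-2 + (⅓)*(-7) + (⅓)*(-7)²))² = (0 + (-2 - 7/3 + (⅓)*49))² = (0 + (-2 - 7/3 + 49/3))² = (0 + 12)² = 12² = 144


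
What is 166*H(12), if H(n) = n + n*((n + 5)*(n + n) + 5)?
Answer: 824688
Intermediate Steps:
H(n) = n + n*(5 + 2*n*(5 + n)) (H(n) = n + n*((5 + n)*(2*n) + 5) = n + n*(2*n*(5 + n) + 5) = n + n*(5 + 2*n*(5 + n)))
166*H(12) = 166*(2*12*(3 + 12**2 + 5*12)) = 166*(2*12*(3 + 144 + 60)) = 166*(2*12*207) = 166*4968 = 824688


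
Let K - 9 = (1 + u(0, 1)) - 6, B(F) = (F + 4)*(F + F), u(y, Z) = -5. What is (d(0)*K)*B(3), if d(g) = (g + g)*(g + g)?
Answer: 0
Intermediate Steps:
d(g) = 4*g² (d(g) = (2*g)*(2*g) = 4*g²)
B(F) = 2*F*(4 + F) (B(F) = (4 + F)*(2*F) = 2*F*(4 + F))
K = -1 (K = 9 + ((1 - 5) - 6) = 9 + (-4 - 6) = 9 - 10 = -1)
(d(0)*K)*B(3) = ((4*0²)*(-1))*(2*3*(4 + 3)) = ((4*0)*(-1))*(2*3*7) = (0*(-1))*42 = 0*42 = 0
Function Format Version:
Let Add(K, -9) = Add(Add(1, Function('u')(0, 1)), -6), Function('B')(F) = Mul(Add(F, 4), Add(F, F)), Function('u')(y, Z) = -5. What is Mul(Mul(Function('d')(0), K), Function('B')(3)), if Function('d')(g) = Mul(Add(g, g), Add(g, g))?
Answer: 0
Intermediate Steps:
Function('d')(g) = Mul(4, Pow(g, 2)) (Function('d')(g) = Mul(Mul(2, g), Mul(2, g)) = Mul(4, Pow(g, 2)))
Function('B')(F) = Mul(2, F, Add(4, F)) (Function('B')(F) = Mul(Add(4, F), Mul(2, F)) = Mul(2, F, Add(4, F)))
K = -1 (K = Add(9, Add(Add(1, -5), -6)) = Add(9, Add(-4, -6)) = Add(9, -10) = -1)
Mul(Mul(Function('d')(0), K), Function('B')(3)) = Mul(Mul(Mul(4, Pow(0, 2)), -1), Mul(2, 3, Add(4, 3))) = Mul(Mul(Mul(4, 0), -1), Mul(2, 3, 7)) = Mul(Mul(0, -1), 42) = Mul(0, 42) = 0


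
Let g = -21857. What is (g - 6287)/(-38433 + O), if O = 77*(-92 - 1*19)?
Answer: 7036/11745 ≈ 0.59906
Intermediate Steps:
O = -8547 (O = 77*(-92 - 19) = 77*(-111) = -8547)
(g - 6287)/(-38433 + O) = (-21857 - 6287)/(-38433 - 8547) = -28144/(-46980) = -28144*(-1/46980) = 7036/11745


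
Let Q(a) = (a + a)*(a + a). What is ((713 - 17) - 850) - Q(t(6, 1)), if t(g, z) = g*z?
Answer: -298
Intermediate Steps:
Q(a) = 4*a**2 (Q(a) = (2*a)*(2*a) = 4*a**2)
((713 - 17) - 850) - Q(t(6, 1)) = ((713 - 17) - 850) - 4*(6*1)**2 = (696 - 850) - 4*6**2 = -154 - 4*36 = -154 - 1*144 = -154 - 144 = -298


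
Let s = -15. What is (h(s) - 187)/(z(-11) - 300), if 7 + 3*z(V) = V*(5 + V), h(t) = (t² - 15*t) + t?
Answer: -744/841 ≈ -0.88466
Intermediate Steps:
h(t) = t² - 14*t
z(V) = -7/3 + V*(5 + V)/3 (z(V) = -7/3 + (V*(5 + V))/3 = -7/3 + V*(5 + V)/3)
(h(s) - 187)/(z(-11) - 300) = (-15*(-14 - 15) - 187)/((-7/3 + (⅓)*(-11)² + (5/3)*(-11)) - 300) = (-15*(-29) - 187)/((-7/3 + (⅓)*121 - 55/3) - 300) = (435 - 187)/((-7/3 + 121/3 - 55/3) - 300) = 248/(59/3 - 300) = 248/(-841/3) = 248*(-3/841) = -744/841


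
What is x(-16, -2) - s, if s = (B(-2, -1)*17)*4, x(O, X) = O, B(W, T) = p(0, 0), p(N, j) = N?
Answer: -16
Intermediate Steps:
B(W, T) = 0
s = 0 (s = (0*17)*4 = 0*4 = 0)
x(-16, -2) - s = -16 - 1*0 = -16 + 0 = -16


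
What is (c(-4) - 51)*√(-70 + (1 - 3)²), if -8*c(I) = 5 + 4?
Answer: -417*I*√66/8 ≈ -423.47*I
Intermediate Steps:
c(I) = -9/8 (c(I) = -(5 + 4)/8 = -⅛*9 = -9/8)
(c(-4) - 51)*√(-70 + (1 - 3)²) = (-9/8 - 51)*√(-70 + (1 - 3)²) = -417*√(-70 + (-2)²)/8 = -417*√(-70 + 4)/8 = -417*I*√66/8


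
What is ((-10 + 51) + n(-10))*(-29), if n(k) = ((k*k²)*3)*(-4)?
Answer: -349189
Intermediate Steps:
n(k) = -12*k³ (n(k) = (k³*3)*(-4) = (3*k³)*(-4) = -12*k³)
((-10 + 51) + n(-10))*(-29) = ((-10 + 51) - 12*(-10)³)*(-29) = (41 - 12*(-1000))*(-29) = (41 + 12000)*(-29) = 12041*(-29) = -349189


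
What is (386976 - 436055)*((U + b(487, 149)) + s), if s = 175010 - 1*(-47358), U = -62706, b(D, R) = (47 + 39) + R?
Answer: -7847584863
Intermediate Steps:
b(D, R) = 86 + R
s = 222368 (s = 175010 + 47358 = 222368)
(386976 - 436055)*((U + b(487, 149)) + s) = (386976 - 436055)*((-62706 + (86 + 149)) + 222368) = -49079*((-62706 + 235) + 222368) = -49079*(-62471 + 222368) = -49079*159897 = -7847584863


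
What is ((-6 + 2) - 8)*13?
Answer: -156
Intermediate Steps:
((-6 + 2) - 8)*13 = (-4 - 8)*13 = -12*13 = -156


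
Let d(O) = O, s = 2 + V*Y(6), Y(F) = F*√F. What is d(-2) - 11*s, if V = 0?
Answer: -24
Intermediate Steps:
Y(F) = F^(3/2)
s = 2 (s = 2 + 0*6^(3/2) = 2 + 0*(6*√6) = 2 + 0 = 2)
d(-2) - 11*s = -2 - 11*2 = -2 - 22 = -24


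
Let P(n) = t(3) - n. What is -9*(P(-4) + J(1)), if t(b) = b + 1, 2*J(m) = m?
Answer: -153/2 ≈ -76.500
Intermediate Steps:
J(m) = m/2
t(b) = 1 + b
P(n) = 4 - n (P(n) = (1 + 3) - n = 4 - n)
-9*(P(-4) + J(1)) = -9*((4 - 1*(-4)) + (½)*1) = -9*((4 + 4) + ½) = -9*(8 + ½) = -9*17/2 = -153/2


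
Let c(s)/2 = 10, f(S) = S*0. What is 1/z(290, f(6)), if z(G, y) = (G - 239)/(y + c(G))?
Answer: 20/51 ≈ 0.39216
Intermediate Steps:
f(S) = 0
c(s) = 20 (c(s) = 2*10 = 20)
z(G, y) = (-239 + G)/(20 + y) (z(G, y) = (G - 239)/(y + 20) = (-239 + G)/(20 + y))
1/z(290, f(6)) = 1/((-239 + 290)/(20 + 0)) = 1/(51/20) = 20/51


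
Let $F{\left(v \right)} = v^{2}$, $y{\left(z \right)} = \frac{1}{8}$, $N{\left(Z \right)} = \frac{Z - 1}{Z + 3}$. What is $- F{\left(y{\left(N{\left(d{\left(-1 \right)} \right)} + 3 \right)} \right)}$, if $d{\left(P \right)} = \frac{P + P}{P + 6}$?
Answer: $- \frac{1}{64} \approx -0.015625$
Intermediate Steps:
$d{\left(P \right)} = \frac{2 P}{6 + P}$
$N{\left(Z \right)} = \frac{-1 + Z}{3 + Z}$
$y{\left(z \right)} = \frac{1}{8}$
$- F{\left(y{\left(N{\left(d{\left(-1 \right)} \right)} + 3 \right)} \right)} = - \frac{1}{64}$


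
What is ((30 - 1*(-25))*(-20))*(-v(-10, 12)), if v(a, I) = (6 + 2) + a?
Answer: -2200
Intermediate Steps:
v(a, I) = 8 + a
((30 - 1*(-25))*(-20))*(-v(-10, 12)) = ((30 - 1*(-25))*(-20))*(-(8 - 10)) = ((30 + 25)*(-20))*(-1*(-2)) = (55*(-20))*2 = -1100*2 = -2200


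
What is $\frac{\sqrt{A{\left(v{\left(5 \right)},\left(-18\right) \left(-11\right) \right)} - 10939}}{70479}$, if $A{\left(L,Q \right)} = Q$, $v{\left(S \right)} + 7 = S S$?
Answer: $\frac{i \sqrt{10741}}{70479} \approx 0.0014705 i$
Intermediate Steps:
$v{\left(S \right)} = -7 + S^{2}$ ($v{\left(S \right)} = -7 + S S = -7 + S^{2}$)
$\frac{\sqrt{A{\left(v{\left(5 \right)},\left(-18\right) \left(-11\right) \right)} - 10939}}{70479} = \frac{\sqrt{\left(-18\right) \left(-11\right) - 10939}}{70479} = \sqrt{198 - 10939} \cdot \frac{1}{70479} = \sqrt{-10741} \cdot \frac{1}{70479} = i \sqrt{10741} \cdot \frac{1}{70479} = \frac{i \sqrt{10741}}{70479}$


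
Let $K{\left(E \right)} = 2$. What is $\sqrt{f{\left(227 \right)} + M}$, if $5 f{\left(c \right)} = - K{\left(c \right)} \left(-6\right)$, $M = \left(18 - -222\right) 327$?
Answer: $\frac{2 \sqrt{490515}}{5} \approx 280.15$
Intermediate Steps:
$M = 78480$ ($M = \left(18 + 222\right) 327 = 240 \cdot 327 = 78480$)
$f{\left(c \right)} = \frac{12}{5}$ ($f{\left(c \right)} = \frac{\left(-1\right) 2 \left(-6\right)}{5} = \frac{\left(-2\right) \left(-6\right)}{5} = \frac{1}{5} \cdot 12 = \frac{12}{5}$)
$\sqrt{f{\left(227 \right)} + M} = \sqrt{\frac{12}{5} + 78480} = \sqrt{\frac{392412}{5}} = \frac{2 \sqrt{490515}}{5}$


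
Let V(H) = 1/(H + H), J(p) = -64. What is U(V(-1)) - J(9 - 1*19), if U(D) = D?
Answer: 127/2 ≈ 63.500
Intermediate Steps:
V(H) = 1/(2*H)
U(V(-1)) - J(9 - 1*19) = (1/2)/(-1) - 1*(-64) = (1/2)*(-1) + 64 = -1/2 + 64 = 127/2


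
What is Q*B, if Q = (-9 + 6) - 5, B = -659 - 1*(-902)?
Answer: -1944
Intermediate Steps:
B = 243 (B = -659 + 902 = 243)
Q = -8 (Q = -3 - 5 = -8)
Q*B = -8*243 = -1944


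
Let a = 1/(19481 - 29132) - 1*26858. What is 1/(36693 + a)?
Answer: 9651/94917584 ≈ 0.00010168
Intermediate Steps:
a = -259206559/9651 (a = 1/(-9651) - 26858 = -1/9651 - 26858 = -259206559/9651 ≈ -26858.)
1/(36693 + a) = 1/(36693 - 259206559/9651) = 1/(94917584/9651) = 9651/94917584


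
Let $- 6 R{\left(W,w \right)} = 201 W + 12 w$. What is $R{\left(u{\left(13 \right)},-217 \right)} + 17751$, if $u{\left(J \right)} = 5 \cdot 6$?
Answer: $17180$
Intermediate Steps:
$u{\left(J \right)} = 30$
$R{\left(W,w \right)} = - 2 w - \frac{67 W}{2}$ ($R{\left(W,w \right)} = - \frac{201 W + 12 w}{6} = - \frac{12 w + 201 W}{6} = - 2 w - \frac{67 W}{2}$)
$R{\left(u{\left(13 \right)},-217 \right)} + 17751 = \left(\left(-2\right) \left(-217\right) - 1005\right) + 17751 = \left(434 - 1005\right) + 17751 = -571 + 17751 = 17180$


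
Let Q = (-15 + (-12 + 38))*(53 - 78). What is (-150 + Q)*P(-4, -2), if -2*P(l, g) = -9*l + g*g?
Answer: 8500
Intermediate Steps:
P(l, g) = -g²/2 + 9*l/2 (P(l, g) = -(-9*l + g*g)/2 = -(-9*l + g²)/2 = -(g² - 9*l)/2 = -g²/2 + 9*l/2)
Q = -275 (Q = (-15 + 26)*(-25) = 11*(-25) = -275)
(-150 + Q)*P(-4, -2) = (-150 - 275)*(-½*(-2)² + (9/2)*(-4)) = -425*(-½*4 - 18) = -425*(-2 - 18) = -425*(-20) = 8500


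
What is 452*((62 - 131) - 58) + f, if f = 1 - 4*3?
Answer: -57415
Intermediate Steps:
f = -11 (f = 1 - 12 = -11)
452*((62 - 131) - 58) + f = 452*((62 - 131) - 58) - 11 = 452*(-69 - 58) - 11 = 452*(-127) - 11 = -57404 - 11 = -57415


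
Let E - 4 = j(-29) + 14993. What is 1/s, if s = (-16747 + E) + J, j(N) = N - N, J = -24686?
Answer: -1/26436 ≈ -3.7827e-5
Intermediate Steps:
j(N) = 0
E = 14997 (E = 4 + (0 + 14993) = 4 + 14993 = 14997)
s = -26436 (s = (-16747 + 14997) - 24686 = -1750 - 24686 = -26436)
1/s = 1/(-26436) = -1/26436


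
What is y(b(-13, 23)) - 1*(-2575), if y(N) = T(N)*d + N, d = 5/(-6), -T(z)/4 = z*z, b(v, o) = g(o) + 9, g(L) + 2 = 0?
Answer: 8236/3 ≈ 2745.3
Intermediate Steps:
g(L) = -2 (g(L) = -2 + 0 = -2)
b(v, o) = 7 (b(v, o) = -2 + 9 = 7)
T(z) = -4*z² (T(z) = -4*z*z = -4*z²)
d = -⅚ (d = 5*(-⅙) = -⅚ ≈ -0.83333)
y(N) = N + 10*N²/3 (y(N) = -4*N²*(-⅚) + N = 10*N²/3 + N = N + 10*N²/3)
y(b(-13, 23)) - 1*(-2575) = (⅓)*7*(3 + 10*7) - 1*(-2575) = (⅓)*7*(3 + 70) + 2575 = (⅓)*7*73 + 2575 = 511/3 + 2575 = 8236/3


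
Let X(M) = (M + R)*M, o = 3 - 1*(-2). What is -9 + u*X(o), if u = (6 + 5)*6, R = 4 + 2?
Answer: 3621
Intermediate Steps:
R = 6
u = 66 (u = 11*6 = 66)
o = 5 (o = 3 + 2 = 5)
X(M) = M*(6 + M) (X(M) = (M + 6)*M = (6 + M)*M = M*(6 + M))
-9 + u*X(o) = -9 + 66*(5*(6 + 5)) = -9 + 66*(5*11) = -9 + 66*55 = -9 + 3630 = 3621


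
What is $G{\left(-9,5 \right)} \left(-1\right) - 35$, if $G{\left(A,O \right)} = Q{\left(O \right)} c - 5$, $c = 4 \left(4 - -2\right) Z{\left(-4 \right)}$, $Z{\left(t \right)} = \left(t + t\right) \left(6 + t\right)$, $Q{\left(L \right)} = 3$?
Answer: $1122$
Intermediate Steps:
$Z{\left(t \right)} = 2 t \left(6 + t\right)$
$c = -384$ ($c = 4 \left(4 - -2\right) 2 \left(-4\right) \left(6 - 4\right) = 4 \left(4 + 2\right) 2 \left(-4\right) 2 = 4 \cdot 6 \left(-16\right) = 24 \left(-16\right) = -384$)
$G{\left(A,O \right)} = -1157$ ($G{\left(A,O \right)} = 3 \left(-384\right) - 5 = -1152 - 5 = -1157$)
$G{\left(-9,5 \right)} \left(-1\right) - 35 = \left(-1157\right) \left(-1\right) - 35 = 1157 - 35 = 1122$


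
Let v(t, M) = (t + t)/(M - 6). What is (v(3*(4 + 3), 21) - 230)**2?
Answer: 1290496/25 ≈ 51620.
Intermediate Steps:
v(t, M) = 2*t/(-6 + M) (v(t, M) = (2*t)/(-6 + M) = 2*t/(-6 + M))
(v(3*(4 + 3), 21) - 230)**2 = (2*(3*(4 + 3))/(-6 + 21) - 230)**2 = (2*(3*7)/15 - 230)**2 = (2*21*(1/15) - 230)**2 = (14/5 - 230)**2 = (-1136/5)**2 = 1290496/25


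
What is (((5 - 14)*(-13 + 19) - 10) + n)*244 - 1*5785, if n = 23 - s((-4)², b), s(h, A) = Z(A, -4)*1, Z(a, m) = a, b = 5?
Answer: -17009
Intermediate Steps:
s(h, A) = A (s(h, A) = A*1 = A)
n = 18 (n = 23 - 1*5 = 23 - 5 = 18)
(((5 - 14)*(-13 + 19) - 10) + n)*244 - 1*5785 = (((5 - 14)*(-13 + 19) - 10) + 18)*244 - 1*5785 = ((-9*6 - 10) + 18)*244 - 5785 = ((-54 - 10) + 18)*244 - 5785 = (-64 + 18)*244 - 5785 = -46*244 - 5785 = -11224 - 5785 = -17009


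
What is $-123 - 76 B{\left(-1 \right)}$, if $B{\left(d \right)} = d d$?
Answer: $-199$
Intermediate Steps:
$B{\left(d \right)} = d^{2}$
$-123 - 76 B{\left(-1 \right)} = -123 - 76 \left(-1\right)^{2} = -123 - 76 = -199$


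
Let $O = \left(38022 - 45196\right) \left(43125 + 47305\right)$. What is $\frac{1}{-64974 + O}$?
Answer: $- \frac{1}{648809794} \approx -1.5413 \cdot 10^{-9}$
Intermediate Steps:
$O = -648744820$ ($O = \left(-7174\right) 90430 = -648744820$)
$\frac{1}{-64974 + O} = \frac{1}{-64974 - 648744820} = \frac{1}{-648809794} = - \frac{1}{648809794}$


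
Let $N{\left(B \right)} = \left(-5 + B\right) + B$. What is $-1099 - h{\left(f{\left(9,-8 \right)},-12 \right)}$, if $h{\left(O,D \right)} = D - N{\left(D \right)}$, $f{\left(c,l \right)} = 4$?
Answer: $-1116$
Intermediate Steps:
$N{\left(B \right)} = -5 + 2 B$
$h{\left(O,D \right)} = 5 - D$ ($h{\left(O,D \right)} = D - \left(-5 + 2 D\right) = 5 - D$)
$-1099 - h{\left(f{\left(9,-8 \right)},-12 \right)} = -1099 - \left(5 - -12\right) = -1099 - \left(5 + 12\right) = -1099 - 17 = -1116$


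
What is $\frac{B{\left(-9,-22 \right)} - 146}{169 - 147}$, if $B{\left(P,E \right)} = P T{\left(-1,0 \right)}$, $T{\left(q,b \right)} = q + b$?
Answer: $- \frac{137}{22} \approx -6.2273$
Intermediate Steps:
$T{\left(q,b \right)} = b + q$
$B{\left(P,E \right)} = - P$ ($B{\left(P,E \right)} = P \left(0 - 1\right) = P \left(-1\right) = - P$)
$\frac{B{\left(-9,-22 \right)} - 146}{169 - 147} = \frac{\left(-1\right) \left(-9\right) - 146}{169 - 147} = \frac{9 - 146}{22} = \left(-137\right) \frac{1}{22} = - \frac{137}{22}$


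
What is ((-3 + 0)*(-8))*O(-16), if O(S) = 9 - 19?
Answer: -240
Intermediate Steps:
O(S) = -10
((-3 + 0)*(-8))*O(-16) = ((-3 + 0)*(-8))*(-10) = -3*(-8)*(-10) = 24*(-10) = -240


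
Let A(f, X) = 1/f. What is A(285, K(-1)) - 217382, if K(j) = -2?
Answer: -61953869/285 ≈ -2.1738e+5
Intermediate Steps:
A(285, K(-1)) - 217382 = 1/285 - 217382 = -61953869/285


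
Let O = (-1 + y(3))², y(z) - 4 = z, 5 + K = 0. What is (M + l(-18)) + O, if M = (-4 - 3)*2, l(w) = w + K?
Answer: -1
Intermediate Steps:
K = -5 (K = -5 + 0 = -5)
y(z) = 4 + z
l(w) = -5 + w (l(w) = w - 5 = -5 + w)
M = -14 (M = -7*2 = -14)
O = 36 (O = (-1 + (4 + 3))² = (-1 + 7)² = 6² = 36)
(M + l(-18)) + O = (-14 + (-5 - 18)) + 36 = (-14 - 23) + 36 = -37 + 36 = -1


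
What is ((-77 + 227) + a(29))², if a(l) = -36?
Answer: 12996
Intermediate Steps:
((-77 + 227) + a(29))² = ((-77 + 227) - 36)² = (150 - 36)² = 114² = 12996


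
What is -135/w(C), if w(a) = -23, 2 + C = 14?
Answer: 135/23 ≈ 5.8696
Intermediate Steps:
C = 12 (C = -2 + 14 = 12)
-135/w(C) = -135/(-23) = -135*(-1/23) = 135/23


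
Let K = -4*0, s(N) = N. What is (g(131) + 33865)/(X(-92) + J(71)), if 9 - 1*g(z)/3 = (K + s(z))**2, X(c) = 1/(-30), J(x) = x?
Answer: -527730/2129 ≈ -247.88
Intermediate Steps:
K = 0
X(c) = -1/30
g(z) = 27 - 3*z**2 (g(z) = 27 - 3*(0 + z)**2 = 27 - 3*z**2)
(g(131) + 33865)/(X(-92) + J(71)) = ((27 - 3*131**2) + 33865)/(-1/30 + 71) = ((27 - 3*17161) + 33865)/(2129/30) = ((27 - 51483) + 33865)*(30/2129) = (-51456 + 33865)*(30/2129) = -17591*30/2129 = -527730/2129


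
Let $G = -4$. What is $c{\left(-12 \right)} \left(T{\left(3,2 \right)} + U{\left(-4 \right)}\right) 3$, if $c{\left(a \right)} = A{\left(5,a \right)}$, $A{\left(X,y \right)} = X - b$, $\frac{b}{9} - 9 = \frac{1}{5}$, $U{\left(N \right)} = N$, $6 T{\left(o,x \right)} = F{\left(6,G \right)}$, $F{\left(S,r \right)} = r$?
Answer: $\frac{5446}{5} \approx 1089.2$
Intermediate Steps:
$T{\left(o,x \right)} = - \frac{2}{3}$ ($T{\left(o,x \right)} = \frac{1}{6} \left(-4\right) = - \frac{2}{3}$)
$b = \frac{414}{5}$ ($b = 81 + \frac{9}{5} = \frac{414}{5} \approx 82.8$)
$A{\left(X,y \right)} = - \frac{414}{5} + X$ ($A{\left(X,y \right)} = X - \frac{414}{5} = - \frac{414}{5} + X$)
$c{\left(a \right)} = - \frac{389}{5}$ ($c{\left(a \right)} = - \frac{414}{5} + 5 = - \frac{389}{5}$)
$c{\left(-12 \right)} \left(T{\left(3,2 \right)} + U{\left(-4 \right)}\right) 3 = - \frac{389 \left(- \frac{2}{3} - 4\right) 3}{5} = - \frac{389 \left(\left(- \frac{14}{3}\right) 3\right)}{5} = \left(- \frac{389}{5}\right) \left(-14\right) = \frac{5446}{5}$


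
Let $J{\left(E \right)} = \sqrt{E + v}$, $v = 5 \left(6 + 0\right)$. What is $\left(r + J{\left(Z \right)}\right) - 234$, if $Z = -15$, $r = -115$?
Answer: $-349 + \sqrt{15} \approx -345.13$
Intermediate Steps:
$v = 30$ ($v = 5 \cdot 6 = 30$)
$J{\left(E \right)} = \sqrt{30 + E}$ ($J{\left(E \right)} = \sqrt{E + 30} = \sqrt{30 + E}$)
$\left(r + J{\left(Z \right)}\right) - 234 = \left(-115 + \sqrt{30 - 15}\right) - 234 = \left(-115 + \sqrt{15}\right) - 234 = -349 + \sqrt{15}$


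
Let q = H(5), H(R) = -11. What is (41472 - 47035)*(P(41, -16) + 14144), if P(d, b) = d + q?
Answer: -78849962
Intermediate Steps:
q = -11
P(d, b) = -11 + d (P(d, b) = d - 11 = -11 + d)
(41472 - 47035)*(P(41, -16) + 14144) = (41472 - 47035)*((-11 + 41) + 14144) = -5563*(30 + 14144) = -5563*14174 = -78849962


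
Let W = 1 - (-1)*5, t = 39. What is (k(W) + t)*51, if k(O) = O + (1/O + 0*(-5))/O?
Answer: 27557/12 ≈ 2296.4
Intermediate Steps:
W = 6 (W = 1 - 1*(-5) = 1 + 5 = 6)
k(O) = O + O⁻² (k(O) = O + (1/O + 0)/O = O + 1/(O*O) = O + O⁻²)
(k(W) + t)*51 = ((6 + 6⁻²) + 39)*51 = ((6 + 1/36) + 39)*51 = (217/36 + 39)*51 = (1621/36)*51 = 27557/12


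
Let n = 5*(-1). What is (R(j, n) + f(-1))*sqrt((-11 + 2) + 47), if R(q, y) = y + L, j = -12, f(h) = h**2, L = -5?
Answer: -9*sqrt(38) ≈ -55.480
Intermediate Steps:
n = -5
R(q, y) = -5 + y (R(q, y) = y - 5 = -5 + y)
(R(j, n) + f(-1))*sqrt((-11 + 2) + 47) = ((-5 - 5) + (-1)**2)*sqrt((-11 + 2) + 47) = (-10 + 1)*sqrt(-9 + 47) = -9*sqrt(38)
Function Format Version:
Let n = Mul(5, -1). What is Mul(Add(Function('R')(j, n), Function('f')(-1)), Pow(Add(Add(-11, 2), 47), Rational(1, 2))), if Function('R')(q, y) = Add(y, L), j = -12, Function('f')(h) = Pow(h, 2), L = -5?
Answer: Mul(-9, Pow(38, Rational(1, 2))) ≈ -55.480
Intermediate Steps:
n = -5
Function('R')(q, y) = Add(-5, y) (Function('R')(q, y) = Add(y, -5) = Add(-5, y))
Mul(Add(Function('R')(j, n), Function('f')(-1)), Pow(Add(Add(-11, 2), 47), Rational(1, 2))) = Mul(Add(Add(-5, -5), Pow(-1, 2)), Pow(Add(Add(-11, 2), 47), Rational(1, 2))) = Mul(Add(-10, 1), Pow(Add(-9, 47), Rational(1, 2))) = Mul(-9, Pow(38, Rational(1, 2)))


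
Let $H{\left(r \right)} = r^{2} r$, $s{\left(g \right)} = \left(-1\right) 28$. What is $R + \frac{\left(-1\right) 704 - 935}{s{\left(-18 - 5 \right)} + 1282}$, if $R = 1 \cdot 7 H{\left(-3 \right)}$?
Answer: $- \frac{21695}{114} \approx -190.31$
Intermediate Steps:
$s{\left(g \right)} = -28$
$H{\left(r \right)} = r^{3}$
$R = -189$ ($R = 1 \cdot 7 \left(-3\right)^{3} = 7 \left(-27\right) = -189$)
$R + \frac{\left(-1\right) 704 - 935}{s{\left(-18 - 5 \right)} + 1282} = -189 + \frac{\left(-1\right) 704 - 935}{-28 + 1282} = -189 + \frac{-704 - 935}{1254} = -189 - \frac{149}{114} = - \frac{21695}{114}$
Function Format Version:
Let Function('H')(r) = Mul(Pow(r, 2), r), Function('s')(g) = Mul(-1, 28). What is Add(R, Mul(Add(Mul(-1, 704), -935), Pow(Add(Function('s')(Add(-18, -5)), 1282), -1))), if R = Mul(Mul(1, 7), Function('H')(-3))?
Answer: Rational(-21695, 114) ≈ -190.31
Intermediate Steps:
Function('s')(g) = -28
Function('H')(r) = Pow(r, 3)
R = -189 (R = Mul(Mul(1, 7), Pow(-3, 3)) = Mul(7, -27) = -189)
Add(R, Mul(Add(Mul(-1, 704), -935), Pow(Add(Function('s')(Add(-18, -5)), 1282), -1))) = Add(-189, Mul(Add(Mul(-1, 704), -935), Pow(Add(-28, 1282), -1))) = Add(-189, Mul(Add(-704, -935), Pow(1254, -1))) = Add(-189, Mul(-1639, Rational(1, 1254))) = Add(-189, Rational(-149, 114)) = Rational(-21695, 114)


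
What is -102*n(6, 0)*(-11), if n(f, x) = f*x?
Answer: 0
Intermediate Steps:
-102*n(6, 0)*(-11) = -612*0*(-11) = -102*0*(-11) = 0*(-11) = 0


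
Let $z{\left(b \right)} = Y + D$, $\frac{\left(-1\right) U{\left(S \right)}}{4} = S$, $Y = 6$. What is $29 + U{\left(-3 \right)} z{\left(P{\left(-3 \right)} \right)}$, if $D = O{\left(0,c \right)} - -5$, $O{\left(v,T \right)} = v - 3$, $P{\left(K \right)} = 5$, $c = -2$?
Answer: $125$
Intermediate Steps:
$U{\left(S \right)} = - 4 S$
$O{\left(v,T \right)} = -3 + v$
$D = 2$ ($D = \left(-3 + 0\right) - -5 = -3 + 5 = 2$)
$z{\left(b \right)} = 8$ ($z{\left(b \right)} = 6 + 2 = 8$)
$29 + U{\left(-3 \right)} z{\left(P{\left(-3 \right)} \right)} = 29 + \left(-4\right) \left(-3\right) 8 = 29 + 12 \cdot 8 = 29 + 96 = 125$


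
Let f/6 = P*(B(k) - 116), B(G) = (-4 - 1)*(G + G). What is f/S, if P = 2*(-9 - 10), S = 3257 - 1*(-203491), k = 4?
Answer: 988/5743 ≈ 0.17204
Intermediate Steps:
S = 206748 (S = 3257 + 203491 = 206748)
B(G) = -10*G
P = -38 (P = 2*(-19) = -38)
f = 35568 (f = 6*(-38*(-10*4 - 116)) = 6*(-38*(-40 - 116)) = 6*(-38*(-156)) = 6*5928 = 35568)
f/S = 35568/206748 = 35568*(1/206748) = 988/5743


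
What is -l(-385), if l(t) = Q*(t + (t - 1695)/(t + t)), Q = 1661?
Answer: 4444987/7 ≈ 6.3500e+5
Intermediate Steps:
l(t) = 1661*t + 1661*(-1695 + t)/(2*t) (l(t) = 1661*(t + (t - 1695)/(t + t)) = 1661*(t + (-1695 + t)/((2*t))) = 1661*(t + (-1695 + t)*(1/(2*t))) = 1661*(t + (-1695 + t)/(2*t)) = 1661*t + 1661*(-1695 + t)/(2*t))
-l(-385) = -(1661/2 + 1661*(-385) - 2815395/2/(-385)) = -(1661/2 - 639485 - 2815395/2*(-1/385)) = -(1661/2 - 639485 + 51189/14) = -1*(-4444987/7) = 4444987/7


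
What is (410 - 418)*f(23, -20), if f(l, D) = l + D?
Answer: -24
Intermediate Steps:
f(l, D) = D + l
(410 - 418)*f(23, -20) = (410 - 418)*(-20 + 23) = -8*3 = -24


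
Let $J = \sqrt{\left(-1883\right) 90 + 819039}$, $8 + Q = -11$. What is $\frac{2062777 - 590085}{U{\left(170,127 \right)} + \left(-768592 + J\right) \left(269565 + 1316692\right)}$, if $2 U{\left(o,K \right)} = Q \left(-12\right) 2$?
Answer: $- \frac{1795483171188773872}{1486409064080452139628175} - \frac{2336067993844 \sqrt{649569}}{1486409064080452139628175} \approx -1.2092 \cdot 10^{-6}$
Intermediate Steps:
$Q = -19$ ($Q = -8 - 11 = -19$)
$J = \sqrt{649569}$ ($J = \sqrt{-169470 + 819039} = \sqrt{649569} \approx 805.96$)
$U{\left(o,K \right)} = 228$ ($U{\left(o,K \right)} = \frac{\left(-19\right) \left(-12\right) 2}{2} = \frac{228 \cdot 2}{2} = \frac{1}{2} \cdot 456 = 228$)
$\frac{2062777 - 590085}{U{\left(170,127 \right)} + \left(-768592 + J\right) \left(269565 + 1316692\right)} = \frac{2062777 - 590085}{228 + \left(-768592 + \sqrt{649569}\right) \left(269565 + 1316692\right)} = \frac{1472692}{228 + \left(-768592 + \sqrt{649569}\right) 1586257} = \frac{1472692}{228 - \left(1219184440144 - 1586257 \sqrt{649569}\right)} = \frac{1472692}{-1219184439916 + 1586257 \sqrt{649569}}$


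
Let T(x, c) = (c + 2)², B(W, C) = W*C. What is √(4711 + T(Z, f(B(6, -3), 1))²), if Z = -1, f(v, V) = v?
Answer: √70247 ≈ 265.04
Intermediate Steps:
B(W, C) = C*W
T(x, c) = (2 + c)²
√(4711 + T(Z, f(B(6, -3), 1))²) = √(4711 + ((2 - 3*6)²)²) = √(4711 + ((2 - 18)²)²) = √(4711 + ((-16)²)²) = √(4711 + 256²) = √(4711 + 65536) = √70247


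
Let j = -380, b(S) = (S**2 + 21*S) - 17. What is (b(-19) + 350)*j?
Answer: -112100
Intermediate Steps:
b(S) = -17 + S**2 + 21*S
(b(-19) + 350)*j = ((-17 + (-19)**2 + 21*(-19)) + 350)*(-380) = ((-17 + 361 - 399) + 350)*(-380) = (-55 + 350)*(-380) = 295*(-380) = -112100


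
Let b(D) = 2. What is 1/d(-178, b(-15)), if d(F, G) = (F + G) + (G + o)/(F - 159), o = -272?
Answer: -337/59042 ≈ -0.0057078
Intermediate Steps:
d(F, G) = F + G + (-272 + G)/(-159 + F) (d(F, G) = (F + G) + (G - 272)/(F - 159) = (F + G) + (-272 + G)/(-159 + F) = F + G + (-272 + G)/(-159 + F))
1/d(-178, b(-15)) = 1/((-272 + (-178)² - 159*(-178) - 158*2 - 178*2)/(-159 - 178)) = 1/((-272 + 31684 + 28302 - 316 - 356)/(-337)) = 1/(-1/337*59042) = 1/(-59042/337) = -337/59042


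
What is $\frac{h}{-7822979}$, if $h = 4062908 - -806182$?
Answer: $- \frac{4869090}{7822979} \approx -0.62241$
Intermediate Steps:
$h = 4869090$ ($h = 4062908 + 806182 = 4869090$)
$\frac{h}{-7822979} = \frac{4869090}{-7822979} = 4869090 \left(- \frac{1}{7822979}\right) = - \frac{4869090}{7822979}$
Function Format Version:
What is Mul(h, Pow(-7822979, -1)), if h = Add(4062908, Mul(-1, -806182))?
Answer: Rational(-4869090, 7822979) ≈ -0.62241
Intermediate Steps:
h = 4869090 (h = Add(4062908, 806182) = 4869090)
Mul(h, Pow(-7822979, -1)) = Mul(4869090, Pow(-7822979, -1)) = Mul(4869090, Rational(-1, 7822979)) = Rational(-4869090, 7822979)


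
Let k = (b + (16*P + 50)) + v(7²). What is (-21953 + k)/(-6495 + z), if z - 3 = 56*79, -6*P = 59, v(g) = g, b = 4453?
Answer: 52675/6204 ≈ 8.4905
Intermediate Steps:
P = -59/6 (P = -⅙*59 = -59/6 ≈ -9.8333)
z = 4427 (z = 3 + 56*79 = 3 + 4424 = 4427)
k = 13184/3 (k = (4453 + (16*(-59/6) + 50)) + 7² = (4453 + (-472/3 + 50)) + 49 = (4453 - 322/3) + 49 = 13037/3 + 49 = 13184/3 ≈ 4394.7)
(-21953 + k)/(-6495 + z) = (-21953 + 13184/3)/(-6495 + 4427) = -52675/3/(-2068) = -52675/3*(-1/2068) = 52675/6204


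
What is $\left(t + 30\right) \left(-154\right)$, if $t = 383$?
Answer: $-63602$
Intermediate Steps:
$\left(t + 30\right) \left(-154\right) = \left(383 + 30\right) \left(-154\right) = 413 \left(-154\right) = -63602$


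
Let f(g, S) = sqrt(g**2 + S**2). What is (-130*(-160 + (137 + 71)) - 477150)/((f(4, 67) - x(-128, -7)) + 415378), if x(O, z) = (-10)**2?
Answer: -200741232420/172455812779 + 483390*sqrt(4505)/172455812779 ≈ -1.1638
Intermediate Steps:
f(g, S) = sqrt(S**2 + g**2)
x(O, z) = 100
(-130*(-160 + (137 + 71)) - 477150)/((f(4, 67) - x(-128, -7)) + 415378) = (-130*(-160 + (137 + 71)) - 477150)/((sqrt(67**2 + 4**2) - 1*100) + 415378) = (-130*(-160 + 208) - 477150)/((sqrt(4489 + 16) - 100) + 415378) = (-130*48 - 477150)/((sqrt(4505) - 100) + 415378) = (-6240 - 477150)/((-100 + sqrt(4505)) + 415378) = -483390/(415278 + sqrt(4505))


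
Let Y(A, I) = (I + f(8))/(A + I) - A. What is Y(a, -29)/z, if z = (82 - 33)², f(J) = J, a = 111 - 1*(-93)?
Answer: -729/8575 ≈ -0.085015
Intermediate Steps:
a = 204 (a = 111 + 93 = 204)
z = 2401 (z = 49² = 2401)
Y(A, I) = -A + (8 + I)/(A + I) (Y(A, I) = (I + 8)/(A + I) - A = (8 + I)/(A + I) - A = -A + (8 + I)/(A + I))
Y(a, -29)/z = ((8 - 29 - 1*204² - 1*204*(-29))/(204 - 29))/2401 = ((8 - 29 - 1*41616 + 5916)/175)*(1/2401) = ((8 - 29 - 41616 + 5916)/175)*(1/2401) = ((1/175)*(-35721))*(1/2401) = -5103/25*1/2401 = -729/8575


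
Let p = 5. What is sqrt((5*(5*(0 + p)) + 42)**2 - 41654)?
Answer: I*sqrt(13765) ≈ 117.32*I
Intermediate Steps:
sqrt((5*(5*(0 + p)) + 42)**2 - 41654) = sqrt((5*(5*(0 + 5)) + 42)**2 - 41654) = sqrt((5*(5*5) + 42)**2 - 41654) = sqrt((5*25 + 42)**2 - 41654) = sqrt((125 + 42)**2 - 41654) = sqrt(167**2 - 41654) = sqrt(27889 - 41654) = sqrt(-13765) = I*sqrt(13765)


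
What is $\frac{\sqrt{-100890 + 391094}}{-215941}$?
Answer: $- \frac{2 \sqrt{72551}}{215941} \approx -0.0024947$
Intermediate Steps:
$\frac{\sqrt{-100890 + 391094}}{-215941} = \sqrt{290204} \left(- \frac{1}{215941}\right) = 2 \sqrt{72551} \left(- \frac{1}{215941}\right) = - \frac{2 \sqrt{72551}}{215941}$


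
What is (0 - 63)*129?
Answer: -8127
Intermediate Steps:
(0 - 63)*129 = -63*129 = -8127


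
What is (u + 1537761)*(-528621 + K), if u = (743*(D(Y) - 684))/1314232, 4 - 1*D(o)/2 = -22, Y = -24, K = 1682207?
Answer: 291420949420610492/164279 ≈ 1.7739e+12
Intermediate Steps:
D(o) = 52 (D(o) = 8 - 2*(-22) = 8 + 44 = 52)
u = -58697/164279 (u = (743*(52 - 684))/1314232 = (743*(-632))*(1/1314232) = -469576*1/1314232 = -58697/164279 ≈ -0.35730)
(u + 1537761)*(-528621 + K) = (-58697/164279 + 1537761)*(-528621 + 1682207) = (252621780622/164279)*1153586 = 291420949420610492/164279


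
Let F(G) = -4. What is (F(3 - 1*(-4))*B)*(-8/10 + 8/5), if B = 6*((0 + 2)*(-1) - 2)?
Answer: 384/5 ≈ 76.800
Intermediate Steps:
B = -24 (B = 6*(2*(-1) - 2) = 6*(-2 - 2) = 6*(-4) = -24)
(F(3 - 1*(-4))*B)*(-8/10 + 8/5) = (-4*(-24))*(-8/10 + 8/5) = 96*(-8*⅒ + 8*(⅕)) = 96*(-⅘ + 8/5) = 96*(⅘) = 384/5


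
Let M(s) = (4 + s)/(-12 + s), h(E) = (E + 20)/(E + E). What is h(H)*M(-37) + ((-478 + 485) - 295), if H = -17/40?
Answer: -505647/1666 ≈ -303.51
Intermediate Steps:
H = -17/40 (H = -17*1/40 = -17/40 ≈ -0.42500)
h(E) = (20 + E)/(2*E) (h(E) = (20 + E)/((2*E)) = (20 + E)*(1/(2*E)) = (20 + E)/(2*E))
M(s) = (4 + s)/(-12 + s)
h(H)*M(-37) + ((-478 + 485) - 295) = ((20 - 17/40)/(2*(-17/40)))*((4 - 37)/(-12 - 37)) + ((-478 + 485) - 295) = ((½)*(-40/17)*(783/40))*(-33/(-49)) + (7 - 295) = -(-783)*(-33)/1666 - 288 = -783/34*33/49 - 288 = -25839/1666 - 288 = -505647/1666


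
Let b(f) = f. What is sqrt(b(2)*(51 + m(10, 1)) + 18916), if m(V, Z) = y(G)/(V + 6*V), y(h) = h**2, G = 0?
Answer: sqrt(19018) ≈ 137.91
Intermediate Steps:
m(V, Z) = 0 (m(V, Z) = 0**2/(V + 6*V) = 0/((7*V)) = 0*(1/(7*V)) = 0)
sqrt(b(2)*(51 + m(10, 1)) + 18916) = sqrt(2*(51 + 0) + 18916) = sqrt(2*51 + 18916) = sqrt(102 + 18916) = sqrt(19018)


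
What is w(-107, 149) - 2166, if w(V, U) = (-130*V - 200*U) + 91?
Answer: -17965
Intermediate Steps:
w(V, U) = 91 - 200*U - 130*V (w(V, U) = (-200*U - 130*V) + 91 = 91 - 200*U - 130*V)
w(-107, 149) - 2166 = (91 - 200*149 - 130*(-107)) - 2166 = (91 - 29800 + 13910) - 2166 = -15799 - 2166 = -17965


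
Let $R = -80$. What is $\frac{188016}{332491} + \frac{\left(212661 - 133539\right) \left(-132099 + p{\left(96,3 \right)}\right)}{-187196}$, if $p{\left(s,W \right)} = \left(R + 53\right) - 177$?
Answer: $\frac{1740288453418221}{31120492618} \approx 55921.0$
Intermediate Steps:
$p{\left(s,W \right)} = -204$ ($p{\left(s,W \right)} = \left(-80 + 53\right) - 177 = -27 - 177 = -204$)
$\frac{188016}{332491} + \frac{\left(212661 - 133539\right) \left(-132099 + p{\left(96,3 \right)}\right)}{-187196} = \frac{188016}{332491} + \frac{\left(212661 - 133539\right) \left(-132099 - 204\right)}{-187196} = 188016 \cdot \frac{1}{332491} + 79122 \left(-132303\right) \left(- \frac{1}{187196}\right) = \frac{188016}{332491} - - \frac{5234038983}{93598} = \frac{188016}{332491} + \frac{5234038983}{93598} = \frac{1740288453418221}{31120492618}$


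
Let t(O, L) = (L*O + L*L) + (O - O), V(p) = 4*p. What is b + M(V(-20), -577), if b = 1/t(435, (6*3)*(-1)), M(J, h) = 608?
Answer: 4563647/7506 ≈ 608.00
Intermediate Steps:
t(O, L) = L² + L*O (t(O, L) = (L*O + L²) + 0 = (L² + L*O) + 0 = L² + L*O)
b = -1/7506 (b = 1/(((6*3)*(-1))*((6*3)*(-1) + 435)) = 1/((18*(-1))*(18*(-1) + 435)) = 1/(-18*(-18 + 435)) = 1/(-18*417) = 1/(-7506) = -1/7506 ≈ -0.00013323)
b + M(V(-20), -577) = -1/7506 + 608 = 4563647/7506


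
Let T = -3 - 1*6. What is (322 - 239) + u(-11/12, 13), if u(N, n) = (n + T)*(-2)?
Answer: 75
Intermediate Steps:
T = -9 (T = -3 - 6 = -9)
u(N, n) = 18 - 2*n (u(N, n) = (n - 9)*(-2) = (-9 + n)*(-2) = 18 - 2*n)
(322 - 239) + u(-11/12, 13) = (322 - 239) + (18 - 2*13) = 83 + (18 - 26) = 83 - 8 = 75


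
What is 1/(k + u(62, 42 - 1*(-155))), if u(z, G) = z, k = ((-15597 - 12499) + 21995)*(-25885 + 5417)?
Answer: 1/124875330 ≈ 8.0080e-9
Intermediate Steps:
k = 124875268 (k = (-28096 + 21995)*(-20468) = -6101*(-20468) = 124875268)
1/(k + u(62, 42 - 1*(-155))) = 1/(124875268 + 62) = 1/124875330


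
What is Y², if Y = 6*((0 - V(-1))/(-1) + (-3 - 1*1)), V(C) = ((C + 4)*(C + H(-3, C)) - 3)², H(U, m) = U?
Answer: 1758276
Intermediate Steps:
V(C) = (-3 + (-3 + C)*(4 + C))² (V(C) = ((C + 4)*(C - 3) - 3)² = ((4 + C)*(-3 + C) - 3)² = ((-3 + C)*(4 + C) - 3)² = (-3 + (-3 + C)*(4 + C))²)
Y = 1326 (Y = 6*((0 - (-15 - 1 + (-1)²)²)/(-1) + (-3 - 1*1)) = 6*((0 - (-15 - 1 + 1)²)*(-1) + (-3 - 1)) = 6*((0 - 1*(-15)²)*(-1) - 4) = 6*((0 - 1*225)*(-1) - 4) = 6*((0 - 225)*(-1) - 4) = 6*(-225*(-1) - 4) = 6*(225 - 4) = 6*221 = 1326)
Y² = 1326² = 1758276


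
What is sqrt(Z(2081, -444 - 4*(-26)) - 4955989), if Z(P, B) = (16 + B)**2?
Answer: I*sqrt(4851013) ≈ 2202.5*I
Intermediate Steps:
sqrt(Z(2081, -444 - 4*(-26)) - 4955989) = sqrt((16 + (-444 - 4*(-26)))**2 - 4955989) = sqrt((16 + (-444 - 1*(-104)))**2 - 4955989) = sqrt((16 + (-444 + 104))**2 - 4955989) = sqrt((16 - 340)**2 - 4955989) = sqrt((-324)**2 - 4955989) = sqrt(104976 - 4955989) = sqrt(-4851013) = I*sqrt(4851013)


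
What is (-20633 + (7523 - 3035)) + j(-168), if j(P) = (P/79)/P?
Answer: -1275454/79 ≈ -16145.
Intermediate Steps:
j(P) = 1/79 (j(P) = (P*(1/79))/P = (P/79)/P = 1/79)
(-20633 + (7523 - 3035)) + j(-168) = (-20633 + (7523 - 3035)) + 1/79 = (-20633 + 4488) + 1/79 = -16145 + 1/79 = -1275454/79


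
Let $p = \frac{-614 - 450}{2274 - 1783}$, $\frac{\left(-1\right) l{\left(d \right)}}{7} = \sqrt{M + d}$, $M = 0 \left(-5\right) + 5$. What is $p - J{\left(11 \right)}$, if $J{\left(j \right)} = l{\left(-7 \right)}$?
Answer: $- \frac{1064}{491} + 7 i \sqrt{2} \approx -2.167 + 9.8995 i$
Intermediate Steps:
$M = 5$ ($M = 0 + 5 = 5$)
$l{\left(d \right)} = - 7 \sqrt{5 + d}$
$J{\left(j \right)} = - 7 i \sqrt{2}$ ($J{\left(j \right)} = - 7 \sqrt{5 - 7} = - 7 \sqrt{-2} = - 7 i \sqrt{2}$)
$p = - \frac{1064}{491} \approx -2.167$
$p - J{\left(11 \right)} = - \frac{1064}{491} - - 7 i \sqrt{2} = - \frac{1064}{491} + 7 i \sqrt{2}$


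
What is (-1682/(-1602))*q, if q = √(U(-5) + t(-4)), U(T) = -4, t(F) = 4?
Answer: 0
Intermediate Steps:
q = 0 (q = √(-4 + 4) = √0 = 0)
(-1682/(-1602))*q = -1682/(-1602)*0 = -1682*(-1/1602)*0 = (841/801)*0 = 0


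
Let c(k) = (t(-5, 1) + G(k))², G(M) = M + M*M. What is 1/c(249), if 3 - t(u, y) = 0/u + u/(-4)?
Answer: 16/62004486049 ≈ 2.5805e-10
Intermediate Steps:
t(u, y) = 3 + u/4 (t(u, y) = 3 - (0/u + u/(-4)) = 3 - (0 + u*(-¼)) = 3 - (0 - u/4) = 3 - (-1)*u/4 = 3 + u/4)
G(M) = M + M²
c(k) = (7/4 + k*(1 + k))² (c(k) = ((3 + (¼)*(-5)) + k*(1 + k))² = ((3 - 5/4) + k*(1 + k))² = (7/4 + k*(1 + k))²)
1/c(249) = 1/((7 + 4*249*(1 + 249))²/16) = 1/((7 + 4*249*250)²/16) = 1/((7 + 249000)²/16) = 1/((1/16)*249007²) = 1/((1/16)*62004486049) = 1/(62004486049/16) = 16/62004486049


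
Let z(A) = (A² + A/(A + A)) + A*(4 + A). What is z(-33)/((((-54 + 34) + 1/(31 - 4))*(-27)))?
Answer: 4093/1078 ≈ 3.7968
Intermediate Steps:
z(A) = ½ + A² + A*(4 + A) (z(A) = (A² + A/((2*A))) + A*(4 + A) = (A² + (1/(2*A))*A) + A*(4 + A) = (A² + ½) + A*(4 + A) = (½ + A²) + A*(4 + A) = ½ + A² + A*(4 + A))
z(-33)/((((-54 + 34) + 1/(31 - 4))*(-27))) = (½ + 2*(-33)² + 4*(-33))/((((-54 + 34) + 1/(31 - 4))*(-27))) = (½ + 2*1089 - 132)/(((-20 + 1/27)*(-27))) = (½ + 2178 - 132)/(((-20 + 1/27)*(-27))) = 4093/(2*((-539/27*(-27)))) = (4093/2)/539 = (4093/2)*(1/539) = 4093/1078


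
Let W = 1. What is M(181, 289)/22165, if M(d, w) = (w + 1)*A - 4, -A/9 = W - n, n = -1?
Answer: -5224/22165 ≈ -0.23569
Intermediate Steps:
A = -18 (A = -9*(1 - 1*(-1)) = -9*(1 + 1) = -9*2 = -18)
M(d, w) = -22 - 18*w (M(d, w) = (w + 1)*(-18) - 4 = (1 + w)*(-18) - 4 = (-18 - 18*w) - 4 = -22 - 18*w)
M(181, 289)/22165 = (-22 - 18*289)/22165 = (-22 - 5202)*(1/22165) = -5224*1/22165 = -5224/22165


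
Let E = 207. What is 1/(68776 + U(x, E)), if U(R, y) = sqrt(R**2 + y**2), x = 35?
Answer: 34388/2365047051 - sqrt(44074)/4730094102 ≈ 1.4496e-5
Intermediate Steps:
1/(68776 + U(x, E)) = 1/(68776 + sqrt(35**2 + 207**2)) = 1/(68776 + sqrt(1225 + 42849)) = 1/(68776 + sqrt(44074))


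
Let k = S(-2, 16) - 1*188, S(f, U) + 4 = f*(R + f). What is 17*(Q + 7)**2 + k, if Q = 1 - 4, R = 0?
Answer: 84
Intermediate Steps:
Q = -3
S(f, U) = -4 + f**2 (S(f, U) = -4 + f*(0 + f) = -4 + f*f = -4 + f**2)
k = -188 (k = (-4 + (-2)**2) - 1*188 = (-4 + 4) - 188 = 0 - 188 = -188)
17*(Q + 7)**2 + k = 17*(-3 + 7)**2 - 188 = 17*4**2 - 188 = 17*16 - 188 = 272 - 188 = 84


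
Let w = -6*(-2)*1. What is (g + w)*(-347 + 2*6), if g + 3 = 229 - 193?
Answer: -15075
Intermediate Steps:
g = 33 (g = -3 + (229 - 193) = -3 + 36 = 33)
w = 12 (w = 12*1 = 12)
(g + w)*(-347 + 2*6) = (33 + 12)*(-347 + 2*6) = 45*(-347 + 12) = 45*(-335) = -15075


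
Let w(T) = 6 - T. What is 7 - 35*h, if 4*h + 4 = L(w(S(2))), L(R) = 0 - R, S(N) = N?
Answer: 77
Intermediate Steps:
L(R) = -R
h = -2 (h = -1 + (-(6 - 1*2))/4 = -1 + (-(6 - 2))/4 = -1 + (-1*4)/4 = -1 + (¼)*(-4) = -1 - 1 = -2)
7 - 35*h = 7 - 35*(-2) = 7 + 70 = 77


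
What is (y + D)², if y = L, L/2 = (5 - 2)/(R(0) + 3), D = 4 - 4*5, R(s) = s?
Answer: 196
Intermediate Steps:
D = -16 (D = 4 - 20 = -16)
L = 2 (L = 2*((5 - 2)/(0 + 3)) = 2*(3/3) = 2*(3*(⅓)) = 2*1 = 2)
y = 2
(y + D)² = (2 - 16)² = (-14)² = 196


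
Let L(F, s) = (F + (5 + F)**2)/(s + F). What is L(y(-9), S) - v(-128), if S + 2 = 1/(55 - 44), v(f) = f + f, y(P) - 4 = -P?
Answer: 34939/122 ≈ 286.39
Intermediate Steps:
y(P) = 4 - P
v(f) = 2*f
S = -21/11 (S = -2 + 1/(55 - 44) = -2 + 1/11 = -21/11 ≈ -1.9091)
L(F, s) = (F + (5 + F)**2)/(F + s)
L(y(-9), S) - v(-128) = ((4 - 1*(-9)) + (5 + (4 - 1*(-9)))**2)/((4 - 1*(-9)) - 21/11) - 2*(-128) = ((4 + 9) + (5 + (4 + 9))**2)/((4 + 9) - 21/11) - 1*(-256) = (13 + (5 + 13)**2)/(13 - 21/11) + 256 = (13 + 18**2)/(122/11) + 256 = 11*(13 + 324)/122 + 256 = (11/122)*337 + 256 = 3707/122 + 256 = 34939/122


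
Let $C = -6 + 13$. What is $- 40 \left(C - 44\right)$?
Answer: $1480$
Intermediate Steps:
$C = 7$
$- 40 \left(C - 44\right) = - 40 \left(7 - 44\right) = \left(-40\right) \left(-37\right) = 1480$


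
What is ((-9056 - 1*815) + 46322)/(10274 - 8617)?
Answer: 36451/1657 ≈ 21.998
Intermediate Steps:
((-9056 - 1*815) + 46322)/(10274 - 8617) = ((-9056 - 815) + 46322)/1657 = (-9871 + 46322)*(1/1657) = 36451*(1/1657) = 36451/1657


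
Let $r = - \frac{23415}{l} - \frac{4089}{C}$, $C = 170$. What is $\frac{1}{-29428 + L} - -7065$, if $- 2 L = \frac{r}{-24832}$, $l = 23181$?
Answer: $\frac{13563583576403466385}{1919827833211833} \approx 7065.0$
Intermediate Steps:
$r = - \frac{32922553}{1313590}$ ($r = - \frac{23415}{23181} - \frac{4089}{170} = \left(-23415\right) \frac{1}{23181} - \frac{4089}{170} = - \frac{7805}{7727} - \frac{4089}{170} = - \frac{32922553}{1313590} \approx -25.063$)
$L = - \frac{32922553}{65238133760}$ ($L = - \frac{\left(- \frac{32922553}{1313590}\right) \frac{1}{-24832}}{2} = - \frac{\left(- \frac{32922553}{1313590}\right) \left(- \frac{1}{24832}\right)}{2} = \left(- \frac{1}{2}\right) \frac{32922553}{32619066880} = - \frac{32922553}{65238133760} \approx -0.00050465$)
$\frac{1}{-29428 + L} - -7065 = \frac{1}{-29428 - \frac{32922553}{65238133760}} - -7065 = \frac{1}{- \frac{1919827833211833}{65238133760}} + 7065 = - \frac{65238133760}{1919827833211833} + 7065 = \frac{13563583576403466385}{1919827833211833}$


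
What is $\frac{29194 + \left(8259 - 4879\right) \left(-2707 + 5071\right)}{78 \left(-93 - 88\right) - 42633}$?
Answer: $- \frac{8019514}{56751} \approx -141.31$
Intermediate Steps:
$\frac{29194 + \left(8259 - 4879\right) \left(-2707 + 5071\right)}{78 \left(-93 - 88\right) - 42633} = \frac{29194 + 3380 \cdot 2364}{78 \left(-181\right) - 42633} = \frac{29194 + 7990320}{-14118 - 42633} = \frac{8019514}{-56751} = 8019514 \left(- \frac{1}{56751}\right) = - \frac{8019514}{56751}$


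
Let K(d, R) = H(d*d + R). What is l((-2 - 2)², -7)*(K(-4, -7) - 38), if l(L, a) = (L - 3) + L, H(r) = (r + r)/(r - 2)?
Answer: -7192/7 ≈ -1027.4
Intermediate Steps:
H(r) = 2*r/(-2 + r) (H(r) = (2*r)/(-2 + r) = 2*r/(-2 + r))
K(d, R) = 2*(R + d²)/(-2 + R + d²) (K(d, R) = 2*(d*d + R)/(-2 + (d*d + R)) = 2*(d² + R)/(-2 + (d² + R)) = 2*(R + d²)/(-2 + (R + d²)) = 2*(R + d²)/(-2 + R + d²))
l(L, a) = -3 + 2*L (l(L, a) = (-3 + L) + L = -3 + 2*L)
l((-2 - 2)², -7)*(K(-4, -7) - 38) = (-3 + 2*(-2 - 2)²)*(2*(-7 + (-4)²)/(-2 - 7 + (-4)²) - 38) = (-3 + 2*(-4)²)*(2*(-7 + 16)/(-2 - 7 + 16) - 38) = (-3 + 2*16)*(2*9/7 - 38) = (-3 + 32)*(2*(⅐)*9 - 38) = 29*(18/7 - 38) = 29*(-248/7) = -7192/7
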